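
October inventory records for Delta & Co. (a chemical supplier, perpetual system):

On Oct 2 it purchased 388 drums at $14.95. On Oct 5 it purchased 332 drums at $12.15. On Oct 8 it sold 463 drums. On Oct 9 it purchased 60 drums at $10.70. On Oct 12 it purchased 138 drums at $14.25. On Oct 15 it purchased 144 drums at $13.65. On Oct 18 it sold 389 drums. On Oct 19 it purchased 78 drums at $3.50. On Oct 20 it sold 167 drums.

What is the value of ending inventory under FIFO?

Ending inventory = $859.95

Oct 8, 463 sold [FIFO — oldest first]: 388 @ $14.95 + 75 @ $12.15 = $6,711.85
Oct 18, 389 sold [FIFO — oldest first]: 257 @ $12.15 + 60 @ $10.70 + 72 @ $14.25 = $4,790.55
Oct 20, 167 sold [FIFO — oldest first]: 66 @ $14.25 + 101 @ $13.65 = $2,319.15
Total COGS = $6,711.85 + $4,790.55 + $2,319.15 = $13,821.55
Ending inventory: 43 @ $13.65 + 78 @ $3.50 = $859.95
Check: goods available $14,681.50 = COGS $13,821.55 + ending $859.95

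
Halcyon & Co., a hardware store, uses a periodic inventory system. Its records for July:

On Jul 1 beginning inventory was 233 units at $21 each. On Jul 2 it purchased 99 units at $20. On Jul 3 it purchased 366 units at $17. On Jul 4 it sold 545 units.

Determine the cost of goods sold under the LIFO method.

COGS = $9,882

Jul 4, 545 sold [LIFO — newest first]: 366 @ $17 + 99 @ $20 + 80 @ $21 = $9,882
Ending inventory: 153 @ $21 = $3,213
Check: goods available $13,095 = COGS $9,882 + ending $3,213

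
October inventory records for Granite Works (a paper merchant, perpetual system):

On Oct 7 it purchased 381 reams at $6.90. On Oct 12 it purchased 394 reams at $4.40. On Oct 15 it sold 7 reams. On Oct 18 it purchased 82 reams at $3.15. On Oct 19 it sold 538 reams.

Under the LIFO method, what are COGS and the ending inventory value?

Oct 15, 7 sold [LIFO — newest first]: 7 @ $4.40 = $30.80
Oct 19, 538 sold [LIFO — newest first]: 82 @ $3.15 + 387 @ $4.40 + 69 @ $6.90 = $2,437.20
Total COGS = $30.80 + $2,437.20 = $2,468.00
Ending inventory: 312 @ $6.90 = $2,152.80

COGS = $2,468.00; ending inventory = $2,152.80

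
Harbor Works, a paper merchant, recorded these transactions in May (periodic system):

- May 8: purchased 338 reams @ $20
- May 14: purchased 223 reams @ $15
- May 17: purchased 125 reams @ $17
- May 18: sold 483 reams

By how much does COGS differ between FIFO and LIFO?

$765

FIFO COGS: 338 @ $20 + 145 @ $15 = $8,935
LIFO COGS: 125 @ $17 + 223 @ $15 + 135 @ $20 = $8,170
Difference = |$8,935 − $8,170| = $765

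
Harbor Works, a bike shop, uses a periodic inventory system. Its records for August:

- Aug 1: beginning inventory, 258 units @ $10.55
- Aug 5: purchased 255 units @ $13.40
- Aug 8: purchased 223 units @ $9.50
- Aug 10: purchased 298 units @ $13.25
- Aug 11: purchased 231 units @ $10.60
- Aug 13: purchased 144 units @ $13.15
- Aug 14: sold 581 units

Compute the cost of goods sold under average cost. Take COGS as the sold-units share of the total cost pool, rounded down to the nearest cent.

Aug 14, sell 581: 581/1409 × $16,548.10 → $6,823.59
Ending inventory (cost pool remaining) = $9,724.51

COGS = $6,823.59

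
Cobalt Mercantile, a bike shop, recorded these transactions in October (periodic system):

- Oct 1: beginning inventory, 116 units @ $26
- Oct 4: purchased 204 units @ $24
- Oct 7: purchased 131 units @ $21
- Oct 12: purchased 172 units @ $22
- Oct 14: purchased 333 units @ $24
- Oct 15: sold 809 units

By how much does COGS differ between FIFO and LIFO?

$232

FIFO COGS: 116 @ $26 + 204 @ $24 + 131 @ $21 + 172 @ $22 + 186 @ $24 = $18,911
LIFO COGS: 333 @ $24 + 172 @ $22 + 131 @ $21 + 173 @ $24 = $18,679
Difference = |$18,911 − $18,679| = $232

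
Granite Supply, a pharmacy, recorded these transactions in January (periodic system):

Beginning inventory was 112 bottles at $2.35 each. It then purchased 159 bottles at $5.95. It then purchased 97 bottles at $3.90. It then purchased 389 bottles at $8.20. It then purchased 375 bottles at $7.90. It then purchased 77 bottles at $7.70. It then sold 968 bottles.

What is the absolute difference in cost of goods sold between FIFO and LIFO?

$857.75

FIFO COGS: 112 @ $2.35 + 159 @ $5.95 + 97 @ $3.90 + 389 @ $8.20 + 211 @ $7.90 = $6,444.25
LIFO COGS: 77 @ $7.70 + 375 @ $7.90 + 389 @ $8.20 + 97 @ $3.90 + 30 @ $5.95 = $7,302.00
Difference = |$6,444.25 − $7,302.00| = $857.75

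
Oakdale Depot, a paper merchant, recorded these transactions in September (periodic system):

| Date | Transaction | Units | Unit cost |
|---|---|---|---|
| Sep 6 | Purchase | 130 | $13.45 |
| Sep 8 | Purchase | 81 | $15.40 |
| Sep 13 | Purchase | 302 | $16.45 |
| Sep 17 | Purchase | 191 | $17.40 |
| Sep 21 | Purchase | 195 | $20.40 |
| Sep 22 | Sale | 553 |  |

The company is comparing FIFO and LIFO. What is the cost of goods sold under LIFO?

FIFO COGS: 130 @ $13.45 + 81 @ $15.40 + 302 @ $16.45 + 40 @ $17.40 = $8,659.80
LIFO COGS: 195 @ $20.40 + 191 @ $17.40 + 167 @ $16.45 = $10,048.55

COGS = $10,048.55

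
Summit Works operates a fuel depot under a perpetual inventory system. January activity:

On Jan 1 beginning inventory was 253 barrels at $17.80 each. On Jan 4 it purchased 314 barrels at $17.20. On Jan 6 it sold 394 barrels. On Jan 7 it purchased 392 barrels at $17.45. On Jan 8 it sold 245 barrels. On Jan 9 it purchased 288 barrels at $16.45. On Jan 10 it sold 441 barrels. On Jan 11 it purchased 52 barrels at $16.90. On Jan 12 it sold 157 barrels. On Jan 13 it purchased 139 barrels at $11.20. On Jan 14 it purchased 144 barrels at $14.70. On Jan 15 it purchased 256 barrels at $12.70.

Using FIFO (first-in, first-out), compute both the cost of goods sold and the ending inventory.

Jan 6, 394 sold [FIFO — oldest first]: 253 @ $17.80 + 141 @ $17.20 = $6,928.60
Jan 8, 245 sold [FIFO — oldest first]: 173 @ $17.20 + 72 @ $17.45 = $4,232.00
Jan 10, 441 sold [FIFO — oldest first]: 320 @ $17.45 + 121 @ $16.45 = $7,574.45
Jan 12, 157 sold [FIFO — oldest first]: 157 @ $16.45 = $2,582.65
Total COGS = $6,928.60 + $4,232.00 + $7,574.45 + $2,582.65 = $21,317.70
Ending inventory: 10 @ $16.45 + 52 @ $16.90 + 139 @ $11.20 + 144 @ $14.70 + 256 @ $12.70 = $7,968.10

COGS = $21,317.70; ending inventory = $7,968.10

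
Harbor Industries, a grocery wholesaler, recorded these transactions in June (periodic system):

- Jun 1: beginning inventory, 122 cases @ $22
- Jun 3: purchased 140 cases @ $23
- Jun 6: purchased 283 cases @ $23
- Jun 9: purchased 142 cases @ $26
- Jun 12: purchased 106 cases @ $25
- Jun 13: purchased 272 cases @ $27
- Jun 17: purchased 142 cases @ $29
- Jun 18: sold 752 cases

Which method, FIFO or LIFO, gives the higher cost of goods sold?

FIFO COGS: 122 @ $22 + 140 @ $23 + 283 @ $23 + 142 @ $26 + 65 @ $25 = $17,730
LIFO COGS: 142 @ $29 + 272 @ $27 + 106 @ $25 + 142 @ $26 + 90 @ $23 = $19,874

LIFO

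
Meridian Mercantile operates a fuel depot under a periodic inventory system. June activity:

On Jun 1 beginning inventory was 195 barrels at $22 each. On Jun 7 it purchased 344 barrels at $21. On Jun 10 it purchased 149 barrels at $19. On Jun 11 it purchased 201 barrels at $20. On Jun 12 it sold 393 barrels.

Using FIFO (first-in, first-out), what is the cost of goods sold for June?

COGS = $8,448

Jun 12, 393 sold [FIFO — oldest first]: 195 @ $22 + 198 @ $21 = $8,448
Ending inventory: 146 @ $21 + 149 @ $19 + 201 @ $20 = $9,917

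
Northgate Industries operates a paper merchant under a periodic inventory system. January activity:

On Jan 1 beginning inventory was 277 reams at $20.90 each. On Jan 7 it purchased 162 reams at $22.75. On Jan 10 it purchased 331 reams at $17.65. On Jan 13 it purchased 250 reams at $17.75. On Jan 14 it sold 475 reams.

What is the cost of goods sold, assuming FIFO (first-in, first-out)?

COGS = $10,110.20

Jan 14, 475 sold [FIFO — oldest first]: 277 @ $20.90 + 162 @ $22.75 + 36 @ $17.65 = $10,110.20
Ending inventory: 295 @ $17.65 + 250 @ $17.75 = $9,644.25
Check: goods available $19,754.45 = COGS $10,110.20 + ending $9,644.25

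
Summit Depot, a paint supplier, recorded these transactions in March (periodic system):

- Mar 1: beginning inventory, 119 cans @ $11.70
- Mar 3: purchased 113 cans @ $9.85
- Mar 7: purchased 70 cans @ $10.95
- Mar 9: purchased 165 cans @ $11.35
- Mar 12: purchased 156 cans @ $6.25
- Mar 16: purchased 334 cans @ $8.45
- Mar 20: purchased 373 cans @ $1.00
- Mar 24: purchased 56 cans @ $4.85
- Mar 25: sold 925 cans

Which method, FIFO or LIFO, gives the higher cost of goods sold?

FIFO

FIFO COGS: 119 @ $11.70 + 113 @ $9.85 + 70 @ $10.95 + 165 @ $11.35 + 156 @ $6.25 + 302 @ $8.45 = $8,671.50
LIFO COGS: 56 @ $4.85 + 373 @ $1.00 + 334 @ $8.45 + 156 @ $6.25 + 6 @ $11.35 = $4,510.00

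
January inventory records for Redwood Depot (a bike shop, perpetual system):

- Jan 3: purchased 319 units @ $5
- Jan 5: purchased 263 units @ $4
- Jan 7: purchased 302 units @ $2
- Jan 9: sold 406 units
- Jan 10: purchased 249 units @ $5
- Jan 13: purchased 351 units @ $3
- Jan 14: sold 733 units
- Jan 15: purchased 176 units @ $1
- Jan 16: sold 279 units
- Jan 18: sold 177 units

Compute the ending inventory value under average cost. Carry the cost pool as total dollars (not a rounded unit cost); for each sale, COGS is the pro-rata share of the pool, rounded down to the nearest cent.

After Jan 3: 319 on hand, pool $1,595.00 (≈ $5.0000 each)
After Jan 5: 582 on hand, pool $2,647.00 (≈ $4.5481 each)
After Jan 7: 884 on hand, pool $3,251.00 (≈ $3.6776 each)
Jan 9, sell 406: 406/884 × $3,251.00 → $1,493.10
After Jan 10: 727 on hand, pool $3,002.90 (≈ $4.1305 each)
After Jan 13: 1078 on hand, pool $4,055.90 (≈ $3.7624 each)
Jan 14, sell 733: 733/1078 × $4,055.90 → $2,757.86
After Jan 15: 521 on hand, pool $1,474.04 (≈ $2.8293 each)
Jan 16, sell 279: 279/521 × $1,474.04 → $789.36
Jan 18, sell 177: 177/242 × $684.68 → $500.77
Total COGS = $1,493.10 + $2,757.86 + $789.36 + $500.77 = $5,541.09
Ending inventory (cost pool remaining) = $183.91

Ending inventory = $183.91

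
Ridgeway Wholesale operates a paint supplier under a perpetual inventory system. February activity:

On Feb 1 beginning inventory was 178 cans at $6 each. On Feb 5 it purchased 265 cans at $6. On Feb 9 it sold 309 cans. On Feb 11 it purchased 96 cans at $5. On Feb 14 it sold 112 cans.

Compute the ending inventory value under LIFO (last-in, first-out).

Feb 9, 309 sold [LIFO — newest first]: 265 @ $6 + 44 @ $6 = $1,854
Feb 14, 112 sold [LIFO — newest first]: 96 @ $5 + 16 @ $6 = $576
Total COGS = $1,854 + $576 = $2,430
Ending inventory: 118 @ $6 = $708
Check: goods available $3,138 = COGS $2,430 + ending $708

Ending inventory = $708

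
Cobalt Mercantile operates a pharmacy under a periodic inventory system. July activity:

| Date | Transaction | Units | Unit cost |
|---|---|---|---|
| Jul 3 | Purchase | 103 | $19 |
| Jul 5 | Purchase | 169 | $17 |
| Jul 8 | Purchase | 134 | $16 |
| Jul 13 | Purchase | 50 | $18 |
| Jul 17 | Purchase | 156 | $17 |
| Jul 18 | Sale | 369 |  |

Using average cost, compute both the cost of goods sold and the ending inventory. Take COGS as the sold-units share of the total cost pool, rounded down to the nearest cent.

COGS = $6,346.55; ending inventory = $4,179.45

Jul 18, sell 369: 369/612 × $10,526.00 → $6,346.55
Ending inventory (cost pool remaining) = $4,179.45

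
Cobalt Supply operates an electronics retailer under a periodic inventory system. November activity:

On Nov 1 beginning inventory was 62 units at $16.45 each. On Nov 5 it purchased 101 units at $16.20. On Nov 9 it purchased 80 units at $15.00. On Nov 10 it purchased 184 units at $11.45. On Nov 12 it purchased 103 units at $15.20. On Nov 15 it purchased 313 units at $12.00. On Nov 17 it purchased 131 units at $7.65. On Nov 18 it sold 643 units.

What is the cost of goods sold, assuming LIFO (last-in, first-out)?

COGS = $7,422.95

Nov 18, 643 sold [LIFO — newest first]: 131 @ $7.65 + 313 @ $12.00 + 103 @ $15.20 + 96 @ $11.45 = $7,422.95
Ending inventory: 62 @ $16.45 + 101 @ $16.20 + 80 @ $15.00 + 88 @ $11.45 = $4,863.70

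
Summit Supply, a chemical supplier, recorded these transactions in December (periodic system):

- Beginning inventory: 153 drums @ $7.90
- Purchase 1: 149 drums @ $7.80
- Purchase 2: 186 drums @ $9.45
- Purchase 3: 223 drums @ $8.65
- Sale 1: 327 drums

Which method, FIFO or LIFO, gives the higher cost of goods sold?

LIFO

FIFO COGS: 153 @ $7.90 + 149 @ $7.80 + 25 @ $9.45 = $2,607.15
LIFO COGS: 223 @ $8.65 + 104 @ $9.45 = $2,911.75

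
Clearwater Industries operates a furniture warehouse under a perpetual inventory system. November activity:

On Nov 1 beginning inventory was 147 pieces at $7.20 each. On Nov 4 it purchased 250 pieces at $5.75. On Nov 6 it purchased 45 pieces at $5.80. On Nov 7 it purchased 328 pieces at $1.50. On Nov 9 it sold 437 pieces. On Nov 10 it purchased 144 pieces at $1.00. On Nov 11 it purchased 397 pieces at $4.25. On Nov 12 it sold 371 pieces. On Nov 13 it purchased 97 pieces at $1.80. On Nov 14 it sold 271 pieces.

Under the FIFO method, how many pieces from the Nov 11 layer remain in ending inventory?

232

Nov 9, 437 sold [FIFO — oldest first]: 147 @ $7.20 + 250 @ $5.75 + 40 @ $5.80 = $2,727.90
Nov 12, 371 sold [FIFO — oldest first]: 5 @ $5.80 + 328 @ $1.50 + 38 @ $1.00 = $559.00
Nov 14, 271 sold [FIFO — oldest first]: 106 @ $1.00 + 165 @ $4.25 = $807.25
Total COGS = $2,727.90 + $559.00 + $807.25 = $4,094.15
Ending inventory: 232 @ $4.25 + 97 @ $1.80 = $1,160.60
Check: goods available $5,254.75 = COGS $4,094.15 + ending $1,160.60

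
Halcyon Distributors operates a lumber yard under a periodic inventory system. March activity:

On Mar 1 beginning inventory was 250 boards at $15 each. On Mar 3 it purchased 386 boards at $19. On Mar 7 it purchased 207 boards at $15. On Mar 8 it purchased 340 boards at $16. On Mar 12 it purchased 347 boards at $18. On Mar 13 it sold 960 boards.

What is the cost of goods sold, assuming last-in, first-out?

COGS = $16,045

Mar 13, 960 sold [LIFO — newest first]: 347 @ $18 + 340 @ $16 + 207 @ $15 + 66 @ $19 = $16,045
Ending inventory: 250 @ $15 + 320 @ $19 = $9,830
Check: goods available $25,875 = COGS $16,045 + ending $9,830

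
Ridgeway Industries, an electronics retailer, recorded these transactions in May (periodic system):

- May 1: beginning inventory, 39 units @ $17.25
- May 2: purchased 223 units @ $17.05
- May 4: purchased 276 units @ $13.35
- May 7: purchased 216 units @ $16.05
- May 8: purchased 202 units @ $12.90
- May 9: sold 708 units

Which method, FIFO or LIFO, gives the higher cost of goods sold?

FIFO COGS: 39 @ $17.25 + 223 @ $17.05 + 276 @ $13.35 + 170 @ $16.05 = $10,888.00
LIFO COGS: 202 @ $12.90 + 216 @ $16.05 + 276 @ $13.35 + 14 @ $17.05 = $9,995.90

FIFO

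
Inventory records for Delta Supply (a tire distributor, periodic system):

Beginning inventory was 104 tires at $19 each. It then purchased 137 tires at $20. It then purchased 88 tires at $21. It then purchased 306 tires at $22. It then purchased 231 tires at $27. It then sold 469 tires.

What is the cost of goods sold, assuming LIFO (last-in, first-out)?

COGS = $11,473

Sale 1 (469) [LIFO — newest first]: 231 @ $27 + 238 @ $22 = $11,473
Ending inventory: 104 @ $19 + 137 @ $20 + 88 @ $21 + 68 @ $22 = $8,060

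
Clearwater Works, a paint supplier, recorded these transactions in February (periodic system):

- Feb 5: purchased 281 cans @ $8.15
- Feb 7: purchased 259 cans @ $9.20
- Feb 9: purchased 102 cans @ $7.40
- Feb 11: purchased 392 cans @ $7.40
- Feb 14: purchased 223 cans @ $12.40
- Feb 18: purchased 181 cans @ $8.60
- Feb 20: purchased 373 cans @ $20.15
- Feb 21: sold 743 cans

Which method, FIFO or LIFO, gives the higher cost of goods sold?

FIFO COGS: 281 @ $8.15 + 259 @ $9.20 + 102 @ $7.40 + 101 @ $7.40 = $6,175.15
LIFO COGS: 373 @ $20.15 + 181 @ $8.60 + 189 @ $12.40 = $11,416.15

LIFO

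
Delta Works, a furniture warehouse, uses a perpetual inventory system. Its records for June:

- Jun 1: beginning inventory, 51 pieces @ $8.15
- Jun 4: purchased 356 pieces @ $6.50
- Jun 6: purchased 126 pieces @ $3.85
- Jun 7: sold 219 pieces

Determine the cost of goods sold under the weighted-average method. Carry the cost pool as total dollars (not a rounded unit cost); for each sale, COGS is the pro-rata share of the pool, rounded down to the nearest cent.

COGS = $1,320.88

After Jun 1: 51 on hand, pool $415.65 (≈ $8.1500 each)
After Jun 4: 407 on hand, pool $2,729.65 (≈ $6.7068 each)
After Jun 6: 533 on hand, pool $3,214.75 (≈ $6.0314 each)
Jun 7, sell 219: 219/533 × $3,214.75 → $1,320.88
Ending inventory (cost pool remaining) = $1,893.87
Check: goods available $3,214.75 = COGS $1,320.88 + ending $1,893.87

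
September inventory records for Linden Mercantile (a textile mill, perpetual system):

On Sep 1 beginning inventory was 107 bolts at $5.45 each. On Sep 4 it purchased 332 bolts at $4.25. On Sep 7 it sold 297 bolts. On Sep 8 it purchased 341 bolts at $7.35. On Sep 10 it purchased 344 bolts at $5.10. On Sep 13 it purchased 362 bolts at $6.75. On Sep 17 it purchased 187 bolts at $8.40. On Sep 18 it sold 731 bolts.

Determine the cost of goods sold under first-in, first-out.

COGS = $5,765.30

Sep 7, 297 sold [FIFO — oldest first]: 107 @ $5.45 + 190 @ $4.25 = $1,390.65
Sep 18, 731 sold [FIFO — oldest first]: 142 @ $4.25 + 341 @ $7.35 + 248 @ $5.10 = $4,374.65
Total COGS = $1,390.65 + $4,374.65 = $5,765.30
Ending inventory: 96 @ $5.10 + 362 @ $6.75 + 187 @ $8.40 = $4,503.90
Check: goods available $10,269.20 = COGS $5,765.30 + ending $4,503.90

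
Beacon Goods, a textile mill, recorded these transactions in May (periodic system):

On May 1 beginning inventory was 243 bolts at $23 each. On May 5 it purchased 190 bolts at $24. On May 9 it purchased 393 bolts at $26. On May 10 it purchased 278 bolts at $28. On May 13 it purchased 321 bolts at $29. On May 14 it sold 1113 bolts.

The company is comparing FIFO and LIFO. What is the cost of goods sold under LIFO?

FIFO COGS: 243 @ $23 + 190 @ $24 + 393 @ $26 + 278 @ $28 + 9 @ $29 = $28,412
LIFO COGS: 321 @ $29 + 278 @ $28 + 393 @ $26 + 121 @ $24 = $30,215

COGS = $30,215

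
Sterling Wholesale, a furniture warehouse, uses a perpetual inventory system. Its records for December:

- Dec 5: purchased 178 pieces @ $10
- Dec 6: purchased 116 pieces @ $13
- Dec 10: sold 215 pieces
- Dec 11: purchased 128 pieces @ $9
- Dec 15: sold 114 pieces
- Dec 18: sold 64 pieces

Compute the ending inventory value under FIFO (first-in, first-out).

Ending inventory = $261

Dec 10, 215 sold [FIFO — oldest first]: 178 @ $10 + 37 @ $13 = $2,261
Dec 15, 114 sold [FIFO — oldest first]: 79 @ $13 + 35 @ $9 = $1,342
Dec 18, 64 sold [FIFO — oldest first]: 64 @ $9 = $576
Total COGS = $2,261 + $1,342 + $576 = $4,179
Ending inventory: 29 @ $9 = $261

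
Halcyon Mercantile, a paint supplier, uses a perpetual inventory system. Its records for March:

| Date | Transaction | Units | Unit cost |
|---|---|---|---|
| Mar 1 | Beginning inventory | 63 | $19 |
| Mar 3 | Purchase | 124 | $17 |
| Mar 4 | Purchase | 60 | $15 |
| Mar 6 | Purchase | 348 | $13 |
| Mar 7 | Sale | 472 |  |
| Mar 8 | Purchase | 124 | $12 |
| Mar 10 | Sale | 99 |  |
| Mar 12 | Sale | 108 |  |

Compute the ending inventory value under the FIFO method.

Ending inventory = $480

Mar 7, 472 sold [FIFO — oldest first]: 63 @ $19 + 124 @ $17 + 60 @ $15 + 225 @ $13 = $7,130
Mar 10, 99 sold [FIFO — oldest first]: 99 @ $13 = $1,287
Mar 12, 108 sold [FIFO — oldest first]: 24 @ $13 + 84 @ $12 = $1,320
Total COGS = $7,130 + $1,287 + $1,320 = $9,737
Ending inventory: 40 @ $12 = $480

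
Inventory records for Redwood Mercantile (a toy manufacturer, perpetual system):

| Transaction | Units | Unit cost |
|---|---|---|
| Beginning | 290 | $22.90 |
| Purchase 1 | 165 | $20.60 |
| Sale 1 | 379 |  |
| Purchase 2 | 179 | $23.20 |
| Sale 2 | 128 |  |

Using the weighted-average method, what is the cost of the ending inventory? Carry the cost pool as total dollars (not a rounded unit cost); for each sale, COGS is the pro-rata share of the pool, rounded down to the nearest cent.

After Beginning: 290 on hand, pool $6,641.00 (≈ $22.9000 each)
After Purchase 1: 455 on hand, pool $10,040.00 (≈ $22.0659 each)
Sale 1, sell 379: 379/455 × $10,040.00 → $8,362.98
After Purchase 2: 255 on hand, pool $5,829.82 (≈ $22.8620 each)
Sale 2, sell 128: 128/255 × $5,829.82 → $2,926.34
Total COGS = $8,362.98 + $2,926.34 = $11,289.32
Ending inventory (cost pool remaining) = $2,903.48
Check: goods available $14,192.80 = COGS $11,289.32 + ending $2,903.48

Ending inventory = $2,903.48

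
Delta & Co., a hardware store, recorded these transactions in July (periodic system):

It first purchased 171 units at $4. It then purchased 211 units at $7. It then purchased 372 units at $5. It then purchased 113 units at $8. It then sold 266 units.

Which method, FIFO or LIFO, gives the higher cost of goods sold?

FIFO COGS: 171 @ $4 + 95 @ $7 = $1,349
LIFO COGS: 113 @ $8 + 153 @ $5 = $1,669

LIFO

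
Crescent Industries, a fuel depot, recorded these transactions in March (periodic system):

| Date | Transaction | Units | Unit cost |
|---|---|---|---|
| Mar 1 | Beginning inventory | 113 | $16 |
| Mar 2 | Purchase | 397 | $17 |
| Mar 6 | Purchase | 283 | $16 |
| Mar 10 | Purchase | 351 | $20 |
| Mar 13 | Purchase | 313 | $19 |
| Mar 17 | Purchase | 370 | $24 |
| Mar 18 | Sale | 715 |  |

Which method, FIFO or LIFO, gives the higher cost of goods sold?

LIFO

FIFO COGS: 113 @ $16 + 397 @ $17 + 205 @ $16 = $11,837
LIFO COGS: 370 @ $24 + 313 @ $19 + 32 @ $20 = $15,467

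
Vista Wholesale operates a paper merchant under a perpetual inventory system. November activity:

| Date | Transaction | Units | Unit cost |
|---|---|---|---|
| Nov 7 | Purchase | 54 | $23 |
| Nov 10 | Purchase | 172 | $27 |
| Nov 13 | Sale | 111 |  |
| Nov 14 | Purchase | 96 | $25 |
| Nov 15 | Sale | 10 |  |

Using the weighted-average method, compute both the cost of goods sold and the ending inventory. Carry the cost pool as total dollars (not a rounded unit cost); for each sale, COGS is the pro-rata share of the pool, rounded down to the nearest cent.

COGS = $3,146.60; ending inventory = $5,139.40

After Nov 7: 54 on hand, pool $1,242.00 (≈ $23.0000 each)
After Nov 10: 226 on hand, pool $5,886.00 (≈ $26.0442 each)
Nov 13, sell 111: 111/226 × $5,886.00 → $2,890.91
After Nov 14: 211 on hand, pool $5,395.09 (≈ $25.5691 each)
Nov 15, sell 10: 10/211 × $5,395.09 → $255.69
Total COGS = $2,890.91 + $255.69 = $3,146.60
Ending inventory (cost pool remaining) = $5,139.40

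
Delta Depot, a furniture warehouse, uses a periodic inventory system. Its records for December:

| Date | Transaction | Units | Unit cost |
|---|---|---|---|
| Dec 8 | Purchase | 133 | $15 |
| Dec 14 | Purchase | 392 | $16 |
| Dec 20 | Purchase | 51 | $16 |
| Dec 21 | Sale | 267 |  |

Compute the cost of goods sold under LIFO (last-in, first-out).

COGS = $4,272

Dec 21, 267 sold [LIFO — newest first]: 51 @ $16 + 216 @ $16 = $4,272
Ending inventory: 133 @ $15 + 176 @ $16 = $4,811
Check: goods available $9,083 = COGS $4,272 + ending $4,811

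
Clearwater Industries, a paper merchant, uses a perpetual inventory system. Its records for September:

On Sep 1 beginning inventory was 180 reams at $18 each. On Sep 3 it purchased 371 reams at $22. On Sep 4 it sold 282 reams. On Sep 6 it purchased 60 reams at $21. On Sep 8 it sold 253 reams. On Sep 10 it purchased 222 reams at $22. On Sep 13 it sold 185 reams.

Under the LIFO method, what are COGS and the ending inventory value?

COGS = $15,364; ending inventory = $2,182

Sep 4, 282 sold [LIFO — newest first]: 282 @ $22 = $6,204
Sep 8, 253 sold [LIFO — newest first]: 60 @ $21 + 89 @ $22 + 104 @ $18 = $5,090
Sep 13, 185 sold [LIFO — newest first]: 185 @ $22 = $4,070
Total COGS = $6,204 + $5,090 + $4,070 = $15,364
Ending inventory: 76 @ $18 + 37 @ $22 = $2,182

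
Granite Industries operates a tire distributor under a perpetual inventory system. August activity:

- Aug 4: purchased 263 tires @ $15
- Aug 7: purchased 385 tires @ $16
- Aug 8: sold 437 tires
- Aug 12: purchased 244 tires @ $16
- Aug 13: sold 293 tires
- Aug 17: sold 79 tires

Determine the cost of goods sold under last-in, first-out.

COGS = $12,764

Aug 8, 437 sold [LIFO — newest first]: 385 @ $16 + 52 @ $15 = $6,940
Aug 13, 293 sold [LIFO — newest first]: 244 @ $16 + 49 @ $15 = $4,639
Aug 17, 79 sold [LIFO — newest first]: 79 @ $15 = $1,185
Total COGS = $6,940 + $4,639 + $1,185 = $12,764
Ending inventory: 83 @ $15 = $1,245
Check: goods available $14,009 = COGS $12,764 + ending $1,245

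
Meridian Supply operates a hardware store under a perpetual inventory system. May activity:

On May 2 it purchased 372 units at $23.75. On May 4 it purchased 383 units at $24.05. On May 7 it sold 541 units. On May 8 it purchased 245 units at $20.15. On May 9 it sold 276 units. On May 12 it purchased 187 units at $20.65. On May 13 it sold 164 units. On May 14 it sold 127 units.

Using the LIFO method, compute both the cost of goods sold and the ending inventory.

COGS = $24,968.20; ending inventory = $1,876.25

May 7, 541 sold [LIFO — newest first]: 383 @ $24.05 + 158 @ $23.75 = $12,963.65
May 9, 276 sold [LIFO — newest first]: 245 @ $20.15 + 31 @ $23.75 = $5,673.00
May 13, 164 sold [LIFO — newest first]: 164 @ $20.65 = $3,386.60
May 14, 127 sold [LIFO — newest first]: 23 @ $20.65 + 104 @ $23.75 = $2,944.95
Total COGS = $12,963.65 + $5,673.00 + $3,386.60 + $2,944.95 = $24,968.20
Ending inventory: 79 @ $23.75 = $1,876.25
Check: goods available $26,844.45 = COGS $24,968.20 + ending $1,876.25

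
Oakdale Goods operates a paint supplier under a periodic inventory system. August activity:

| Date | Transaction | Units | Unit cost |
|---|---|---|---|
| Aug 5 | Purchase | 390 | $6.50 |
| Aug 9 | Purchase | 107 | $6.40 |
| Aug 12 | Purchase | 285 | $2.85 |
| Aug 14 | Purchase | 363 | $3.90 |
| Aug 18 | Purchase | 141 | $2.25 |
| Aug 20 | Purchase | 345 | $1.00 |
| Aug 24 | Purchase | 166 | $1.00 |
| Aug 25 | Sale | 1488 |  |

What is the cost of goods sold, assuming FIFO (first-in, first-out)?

Aug 25, 1488 sold [FIFO — oldest first]: 390 @ $6.50 + 107 @ $6.40 + 285 @ $2.85 + 363 @ $3.90 + 141 @ $2.25 + 202 @ $1.00 = $5,967.00
Ending inventory: 143 @ $1.00 + 166 @ $1.00 = $309.00

COGS = $5,967.00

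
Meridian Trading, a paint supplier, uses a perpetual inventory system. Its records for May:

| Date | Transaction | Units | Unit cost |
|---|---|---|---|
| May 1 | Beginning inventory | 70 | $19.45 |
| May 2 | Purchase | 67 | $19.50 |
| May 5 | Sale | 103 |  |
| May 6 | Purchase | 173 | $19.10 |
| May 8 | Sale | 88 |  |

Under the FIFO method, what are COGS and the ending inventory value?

COGS = $3,699.40; ending inventory = $2,272.90

May 5, 103 sold [FIFO — oldest first]: 70 @ $19.45 + 33 @ $19.50 = $2,005.00
May 8, 88 sold [FIFO — oldest first]: 34 @ $19.50 + 54 @ $19.10 = $1,694.40
Total COGS = $2,005.00 + $1,694.40 = $3,699.40
Ending inventory: 119 @ $19.10 = $2,272.90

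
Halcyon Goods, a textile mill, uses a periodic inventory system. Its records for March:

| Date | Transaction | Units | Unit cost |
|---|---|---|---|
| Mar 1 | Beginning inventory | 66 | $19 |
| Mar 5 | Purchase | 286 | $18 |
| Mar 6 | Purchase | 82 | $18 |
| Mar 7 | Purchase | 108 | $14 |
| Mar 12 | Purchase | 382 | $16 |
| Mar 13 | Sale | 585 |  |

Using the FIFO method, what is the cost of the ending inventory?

Mar 13, 585 sold [FIFO — oldest first]: 66 @ $19 + 286 @ $18 + 82 @ $18 + 108 @ $14 + 43 @ $16 = $10,078
Ending inventory: 339 @ $16 = $5,424
Check: goods available $15,502 = COGS $10,078 + ending $5,424

Ending inventory = $5,424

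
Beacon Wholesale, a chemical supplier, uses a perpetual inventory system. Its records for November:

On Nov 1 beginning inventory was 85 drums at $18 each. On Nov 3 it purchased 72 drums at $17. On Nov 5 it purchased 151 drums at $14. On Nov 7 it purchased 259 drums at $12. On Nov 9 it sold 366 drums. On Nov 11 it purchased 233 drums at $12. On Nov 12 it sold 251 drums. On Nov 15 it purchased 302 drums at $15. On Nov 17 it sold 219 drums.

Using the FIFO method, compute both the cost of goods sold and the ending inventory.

COGS = $11,312; ending inventory = $3,990

Nov 9, 366 sold [FIFO — oldest first]: 85 @ $18 + 72 @ $17 + 151 @ $14 + 58 @ $12 = $5,564
Nov 12, 251 sold [FIFO — oldest first]: 201 @ $12 + 50 @ $12 = $3,012
Nov 17, 219 sold [FIFO — oldest first]: 183 @ $12 + 36 @ $15 = $2,736
Total COGS = $5,564 + $3,012 + $2,736 = $11,312
Ending inventory: 266 @ $15 = $3,990
Check: goods available $15,302 = COGS $11,312 + ending $3,990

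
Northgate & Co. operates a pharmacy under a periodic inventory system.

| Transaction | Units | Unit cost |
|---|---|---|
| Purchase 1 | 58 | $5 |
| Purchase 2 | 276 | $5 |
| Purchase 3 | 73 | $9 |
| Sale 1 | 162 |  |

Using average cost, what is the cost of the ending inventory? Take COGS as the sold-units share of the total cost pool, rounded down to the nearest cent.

Sale 1, sell 162: 162/407 × $2,327.00 → $926.22
Ending inventory (cost pool remaining) = $1,400.78

Ending inventory = $1,400.78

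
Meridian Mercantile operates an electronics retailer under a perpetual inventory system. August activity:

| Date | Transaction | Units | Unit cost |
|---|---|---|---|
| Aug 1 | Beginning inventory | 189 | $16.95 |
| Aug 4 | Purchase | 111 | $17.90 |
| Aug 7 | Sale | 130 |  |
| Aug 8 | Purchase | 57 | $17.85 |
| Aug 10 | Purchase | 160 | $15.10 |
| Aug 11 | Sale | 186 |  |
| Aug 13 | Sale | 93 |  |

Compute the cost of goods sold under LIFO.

Aug 7, 130 sold [LIFO — newest first]: 111 @ $17.90 + 19 @ $16.95 = $2,308.95
Aug 11, 186 sold [LIFO — newest first]: 160 @ $15.10 + 26 @ $17.85 = $2,880.10
Aug 13, 93 sold [LIFO — newest first]: 31 @ $17.85 + 62 @ $16.95 = $1,604.25
Total COGS = $2,308.95 + $2,880.10 + $1,604.25 = $6,793.30
Ending inventory: 108 @ $16.95 = $1,830.60
Check: goods available $8,623.90 = COGS $6,793.30 + ending $1,830.60

COGS = $6,793.30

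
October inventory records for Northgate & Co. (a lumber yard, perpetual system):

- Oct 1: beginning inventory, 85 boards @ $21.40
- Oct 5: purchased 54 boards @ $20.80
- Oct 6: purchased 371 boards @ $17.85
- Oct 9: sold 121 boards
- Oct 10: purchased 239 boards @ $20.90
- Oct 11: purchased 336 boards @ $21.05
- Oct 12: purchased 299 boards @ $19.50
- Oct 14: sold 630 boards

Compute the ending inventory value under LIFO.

Ending inventory = $12,505.05

Oct 9, 121 sold [LIFO — newest first]: 121 @ $17.85 = $2,159.85
Oct 14, 630 sold [LIFO — newest first]: 299 @ $19.50 + 331 @ $21.05 = $12,798.05
Total COGS = $2,159.85 + $12,798.05 = $14,957.90
Ending inventory: 85 @ $21.40 + 54 @ $20.80 + 250 @ $17.85 + 239 @ $20.90 + 5 @ $21.05 = $12,505.05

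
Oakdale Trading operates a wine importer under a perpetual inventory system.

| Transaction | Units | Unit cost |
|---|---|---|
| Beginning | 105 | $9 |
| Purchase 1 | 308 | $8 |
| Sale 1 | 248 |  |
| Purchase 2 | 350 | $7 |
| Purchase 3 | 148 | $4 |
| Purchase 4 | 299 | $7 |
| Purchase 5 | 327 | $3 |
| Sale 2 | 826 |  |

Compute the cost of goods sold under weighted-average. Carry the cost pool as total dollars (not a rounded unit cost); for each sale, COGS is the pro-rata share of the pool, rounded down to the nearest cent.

COGS = $6,838.97

After Beginning: 105 on hand, pool $945.00 (≈ $9.0000 each)
After Purchase 1: 413 on hand, pool $3,409.00 (≈ $8.2542 each)
Sale 1, sell 248: 248/413 × $3,409.00 → $2,047.05
After Purchase 2: 515 on hand, pool $3,811.95 (≈ $7.4018 each)
After Purchase 3: 663 on hand, pool $4,403.95 (≈ $6.6425 each)
After Purchase 4: 962 on hand, pool $6,496.95 (≈ $6.7536 each)
After Purchase 5: 1289 on hand, pool $7,477.95 (≈ $5.8014 each)
Sale 2, sell 826: 826/1289 × $7,477.95 → $4,791.92
Total COGS = $2,047.05 + $4,791.92 = $6,838.97
Ending inventory (cost pool remaining) = $2,686.03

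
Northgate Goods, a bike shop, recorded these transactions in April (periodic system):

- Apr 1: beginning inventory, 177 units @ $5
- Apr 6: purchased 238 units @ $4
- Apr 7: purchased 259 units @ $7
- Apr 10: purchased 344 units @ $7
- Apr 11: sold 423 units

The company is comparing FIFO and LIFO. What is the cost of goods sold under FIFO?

COGS = $1,893

FIFO COGS: 177 @ $5 + 238 @ $4 + 8 @ $7 = $1,893
LIFO COGS: 344 @ $7 + 79 @ $7 = $2,961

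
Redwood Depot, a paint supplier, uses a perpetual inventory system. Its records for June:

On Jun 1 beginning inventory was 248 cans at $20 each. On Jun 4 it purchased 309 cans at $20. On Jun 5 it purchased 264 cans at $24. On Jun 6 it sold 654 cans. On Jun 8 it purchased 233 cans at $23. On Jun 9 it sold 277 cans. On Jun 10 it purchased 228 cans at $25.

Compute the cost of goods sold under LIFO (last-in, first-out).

Jun 6, 654 sold [LIFO — newest first]: 264 @ $24 + 309 @ $20 + 81 @ $20 = $14,136
Jun 9, 277 sold [LIFO — newest first]: 233 @ $23 + 44 @ $20 = $6,239
Total COGS = $14,136 + $6,239 = $20,375
Ending inventory: 123 @ $20 + 228 @ $25 = $8,160
Check: goods available $28,535 = COGS $20,375 + ending $8,160

COGS = $20,375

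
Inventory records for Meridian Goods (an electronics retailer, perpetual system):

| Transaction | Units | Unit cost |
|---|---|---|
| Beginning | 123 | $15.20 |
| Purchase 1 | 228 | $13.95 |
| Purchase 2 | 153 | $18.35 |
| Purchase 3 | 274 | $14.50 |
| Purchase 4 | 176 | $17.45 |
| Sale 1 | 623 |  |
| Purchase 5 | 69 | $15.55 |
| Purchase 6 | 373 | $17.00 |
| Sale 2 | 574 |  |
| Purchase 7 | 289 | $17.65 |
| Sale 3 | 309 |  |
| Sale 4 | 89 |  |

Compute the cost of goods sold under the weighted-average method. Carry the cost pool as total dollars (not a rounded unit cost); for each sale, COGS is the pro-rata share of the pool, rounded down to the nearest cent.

After Beginning: 123 on hand, pool $1,869.60 (≈ $15.2000 each)
After Purchase 1: 351 on hand, pool $5,050.20 (≈ $14.3880 each)
After Purchase 2: 504 on hand, pool $7,857.75 (≈ $15.5908 each)
After Purchase 3: 778 on hand, pool $11,830.75 (≈ $15.2066 each)
After Purchase 4: 954 on hand, pool $14,901.95 (≈ $15.6205 each)
Sale 1, sell 623: 623/954 × $14,901.95 → $9,731.56
After Purchase 5: 400 on hand, pool $6,243.34 (≈ $15.6083 each)
After Purchase 6: 773 on hand, pool $12,584.34 (≈ $16.2799 each)
Sale 2, sell 574: 574/773 × $12,584.34 → $9,344.64
After Purchase 7: 488 on hand, pool $8,340.55 (≈ $17.0913 each)
Sale 3, sell 309: 309/488 × $8,340.55 → $5,281.20
Sale 4, sell 89: 89/179 × $3,059.35 → $1,521.12
Total COGS = $9,731.56 + $9,344.64 + $5,281.20 + $1,521.12 = $25,878.52
Ending inventory (cost pool remaining) = $1,538.23
Check: goods available $27,416.75 = COGS $25,878.52 + ending $1,538.23

COGS = $25,878.52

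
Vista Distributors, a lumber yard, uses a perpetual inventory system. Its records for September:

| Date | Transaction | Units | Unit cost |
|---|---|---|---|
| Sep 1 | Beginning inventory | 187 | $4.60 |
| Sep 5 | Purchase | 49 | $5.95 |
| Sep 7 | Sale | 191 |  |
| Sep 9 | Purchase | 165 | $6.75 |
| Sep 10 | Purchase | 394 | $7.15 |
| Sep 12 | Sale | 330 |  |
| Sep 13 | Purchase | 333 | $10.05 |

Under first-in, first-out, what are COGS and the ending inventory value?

COGS = $3,123.50; ending inventory = $5,305.75

Sep 7, 191 sold [FIFO — oldest first]: 187 @ $4.60 + 4 @ $5.95 = $884.00
Sep 12, 330 sold [FIFO — oldest first]: 45 @ $5.95 + 165 @ $6.75 + 120 @ $7.15 = $2,239.50
Total COGS = $884.00 + $2,239.50 = $3,123.50
Ending inventory: 274 @ $7.15 + 333 @ $10.05 = $5,305.75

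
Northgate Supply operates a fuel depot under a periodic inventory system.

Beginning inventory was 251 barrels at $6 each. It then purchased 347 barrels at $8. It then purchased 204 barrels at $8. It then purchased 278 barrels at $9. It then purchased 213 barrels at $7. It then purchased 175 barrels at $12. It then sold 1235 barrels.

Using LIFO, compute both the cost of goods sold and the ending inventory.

COGS = $10,609; ending inventory = $1,398

Sale 1 (1235) [LIFO — newest first]: 175 @ $12 + 213 @ $7 + 278 @ $9 + 204 @ $8 + 347 @ $8 + 18 @ $6 = $10,609
Ending inventory: 233 @ $6 = $1,398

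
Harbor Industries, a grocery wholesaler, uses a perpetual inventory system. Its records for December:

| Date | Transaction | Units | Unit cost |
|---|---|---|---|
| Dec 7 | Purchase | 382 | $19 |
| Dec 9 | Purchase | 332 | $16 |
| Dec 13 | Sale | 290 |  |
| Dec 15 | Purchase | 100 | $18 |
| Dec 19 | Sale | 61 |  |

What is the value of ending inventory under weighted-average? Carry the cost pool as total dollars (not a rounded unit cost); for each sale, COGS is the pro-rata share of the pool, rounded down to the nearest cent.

Ending inventory = $8,186.04

After Dec 7: 382 on hand, pool $7,258.00 (≈ $19.0000 each)
After Dec 9: 714 on hand, pool $12,570.00 (≈ $17.6050 each)
Dec 13, sell 290: 290/714 × $12,570.00 → $5,105.46
After Dec 15: 524 on hand, pool $9,264.54 (≈ $17.6804 each)
Dec 19, sell 61: 61/524 × $9,264.54 → $1,078.50
Total COGS = $5,105.46 + $1,078.50 = $6,183.96
Ending inventory (cost pool remaining) = $8,186.04
Check: goods available $14,370.00 = COGS $6,183.96 + ending $8,186.04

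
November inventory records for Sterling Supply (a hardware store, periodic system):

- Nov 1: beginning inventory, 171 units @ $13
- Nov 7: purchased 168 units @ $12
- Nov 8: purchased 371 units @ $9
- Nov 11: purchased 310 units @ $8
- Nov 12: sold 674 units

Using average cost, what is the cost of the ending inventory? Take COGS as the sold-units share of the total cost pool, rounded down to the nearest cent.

Ending inventory = $3,411.84

Nov 12, sell 674: 674/1020 × $10,058.00 → $6,646.16
Ending inventory (cost pool remaining) = $3,411.84
Check: goods available $10,058.00 = COGS $6,646.16 + ending $3,411.84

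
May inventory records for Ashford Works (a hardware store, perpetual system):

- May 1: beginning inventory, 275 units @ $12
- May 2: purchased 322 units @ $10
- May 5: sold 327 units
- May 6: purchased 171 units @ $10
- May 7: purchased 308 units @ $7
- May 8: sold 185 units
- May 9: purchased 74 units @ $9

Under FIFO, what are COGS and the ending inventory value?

May 5, 327 sold [FIFO — oldest first]: 275 @ $12 + 52 @ $10 = $3,820
May 8, 185 sold [FIFO — oldest first]: 185 @ $10 = $1,850
Total COGS = $3,820 + $1,850 = $5,670
Ending inventory: 85 @ $10 + 171 @ $10 + 308 @ $7 + 74 @ $9 = $5,382
Check: goods available $11,052 = COGS $5,670 + ending $5,382

COGS = $5,670; ending inventory = $5,382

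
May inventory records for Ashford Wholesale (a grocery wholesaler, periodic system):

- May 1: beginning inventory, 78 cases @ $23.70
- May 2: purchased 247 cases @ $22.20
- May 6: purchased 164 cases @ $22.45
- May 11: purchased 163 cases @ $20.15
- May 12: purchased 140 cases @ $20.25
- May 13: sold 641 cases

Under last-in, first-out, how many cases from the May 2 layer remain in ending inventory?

May 13, 641 sold [LIFO — newest first]: 140 @ $20.25 + 163 @ $20.15 + 164 @ $22.45 + 174 @ $22.20 = $13,664.05
Ending inventory: 78 @ $23.70 + 73 @ $22.20 = $3,469.20

73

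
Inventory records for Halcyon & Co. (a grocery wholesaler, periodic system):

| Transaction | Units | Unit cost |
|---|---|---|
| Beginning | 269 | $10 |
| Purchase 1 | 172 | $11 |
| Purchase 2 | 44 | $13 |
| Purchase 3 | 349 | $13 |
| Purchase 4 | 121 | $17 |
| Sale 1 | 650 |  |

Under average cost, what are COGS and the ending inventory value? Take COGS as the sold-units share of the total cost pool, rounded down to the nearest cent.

Sale 1, sell 650: 650/955 × $11,748.00 → $7,996.02
Ending inventory (cost pool remaining) = $3,751.98
Check: goods available $11,748.00 = COGS $7,996.02 + ending $3,751.98

COGS = $7,996.02; ending inventory = $3,751.98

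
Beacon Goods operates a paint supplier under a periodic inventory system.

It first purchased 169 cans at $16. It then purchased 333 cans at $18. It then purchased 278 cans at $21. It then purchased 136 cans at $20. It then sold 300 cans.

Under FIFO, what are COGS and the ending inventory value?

Sale 1 (300) [FIFO — oldest first]: 169 @ $16 + 131 @ $18 = $5,062
Ending inventory: 202 @ $18 + 278 @ $21 + 136 @ $20 = $12,194

COGS = $5,062; ending inventory = $12,194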